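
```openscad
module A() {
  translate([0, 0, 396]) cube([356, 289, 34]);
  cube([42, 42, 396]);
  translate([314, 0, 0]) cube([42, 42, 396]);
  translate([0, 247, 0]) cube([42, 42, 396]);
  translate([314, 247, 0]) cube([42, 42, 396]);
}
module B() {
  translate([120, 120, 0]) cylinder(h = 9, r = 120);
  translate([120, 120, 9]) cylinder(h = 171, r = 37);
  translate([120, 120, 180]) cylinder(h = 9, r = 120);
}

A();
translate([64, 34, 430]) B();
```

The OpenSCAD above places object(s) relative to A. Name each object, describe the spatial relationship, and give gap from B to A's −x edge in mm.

A is a stool. B is a spool. The spool is on top of the stool. The gap from the spool to the stool's −x edge is 64 mm.

The spool's min-x is at 64; the stool's min-x is 0; gap = 64 mm.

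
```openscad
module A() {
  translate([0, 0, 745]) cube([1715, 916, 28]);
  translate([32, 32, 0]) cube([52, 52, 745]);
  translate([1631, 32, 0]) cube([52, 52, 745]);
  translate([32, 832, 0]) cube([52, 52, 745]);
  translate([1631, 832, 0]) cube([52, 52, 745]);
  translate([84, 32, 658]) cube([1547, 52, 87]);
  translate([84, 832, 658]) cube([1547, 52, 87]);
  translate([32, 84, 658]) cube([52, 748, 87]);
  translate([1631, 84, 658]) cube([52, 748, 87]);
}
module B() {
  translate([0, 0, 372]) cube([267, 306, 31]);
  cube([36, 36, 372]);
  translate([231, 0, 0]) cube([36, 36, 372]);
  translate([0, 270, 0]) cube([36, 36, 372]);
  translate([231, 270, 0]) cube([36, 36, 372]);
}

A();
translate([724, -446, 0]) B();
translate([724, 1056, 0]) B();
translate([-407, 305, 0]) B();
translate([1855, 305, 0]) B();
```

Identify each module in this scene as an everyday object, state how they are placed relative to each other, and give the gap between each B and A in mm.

A is a table. B is a stool. Four stools sit around the table at the −y, +y, −x, +x sides. The gap between each stool and the table is 140 mm.

Each stool's nearest face is 140 mm from the table's bounding box.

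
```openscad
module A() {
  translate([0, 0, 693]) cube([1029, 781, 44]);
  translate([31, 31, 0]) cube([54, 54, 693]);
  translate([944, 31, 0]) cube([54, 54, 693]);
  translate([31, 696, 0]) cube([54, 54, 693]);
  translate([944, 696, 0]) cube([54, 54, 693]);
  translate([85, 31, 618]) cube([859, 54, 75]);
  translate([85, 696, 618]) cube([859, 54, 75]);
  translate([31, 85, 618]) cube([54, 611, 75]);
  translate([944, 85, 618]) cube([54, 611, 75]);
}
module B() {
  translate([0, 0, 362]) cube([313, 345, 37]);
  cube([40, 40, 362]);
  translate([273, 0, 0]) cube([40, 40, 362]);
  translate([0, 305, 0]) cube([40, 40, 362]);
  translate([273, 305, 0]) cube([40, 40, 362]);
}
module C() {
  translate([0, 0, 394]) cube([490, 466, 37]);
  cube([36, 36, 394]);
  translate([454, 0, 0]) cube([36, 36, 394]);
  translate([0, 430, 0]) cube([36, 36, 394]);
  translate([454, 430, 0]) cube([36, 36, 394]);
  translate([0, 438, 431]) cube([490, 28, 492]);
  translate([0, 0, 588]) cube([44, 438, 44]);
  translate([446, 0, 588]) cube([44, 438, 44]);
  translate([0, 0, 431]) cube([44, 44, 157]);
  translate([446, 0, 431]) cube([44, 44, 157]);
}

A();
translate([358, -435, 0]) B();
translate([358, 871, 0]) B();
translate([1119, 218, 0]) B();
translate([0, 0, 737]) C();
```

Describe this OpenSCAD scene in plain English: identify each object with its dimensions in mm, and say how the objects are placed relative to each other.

A is a table with a 1029×781 mm rectangular top, 44 mm thick, top surface at z = 737 mm, supported by four 54×54 mm square legs, each inset 31 mm from the nearest pair of top edges, running from the floor. Four apron rails, 54 mm thick and 75 mm tall, run between adjacent legs with their top edges flush with the underside of the top and their outer faces flush with the legs' outer faces.

B is a four-legged stool. The seat is a 313×345×37 mm slab whose top surface is at z = 399 mm; four square legs, each 40×40 mm in cross-section, run from the floor (z = 0) to the underside of the seat, each flush with a corner of the seat.

C is a chair: 490×466 mm seat, 37 mm thick, top at z = 431 mm, on four 36 mm square corner legs flush with the seat edges. A 28 mm thick backrest slab spans the full seat width, extending 492 mm above the seat top, its back face flush with the seat's +y edge. Two armrests of 44×44 mm section run along each side from the seat's front edge to the front of the backrest, top faces 201 mm above the seat top and outer faces flush with the seat's x-edges; a 44×44 mm post under the front of each armrest stands on the seat at the front corner.

Three stools sit around the table at the −y, +y, +x sides. The chair is on top of the table.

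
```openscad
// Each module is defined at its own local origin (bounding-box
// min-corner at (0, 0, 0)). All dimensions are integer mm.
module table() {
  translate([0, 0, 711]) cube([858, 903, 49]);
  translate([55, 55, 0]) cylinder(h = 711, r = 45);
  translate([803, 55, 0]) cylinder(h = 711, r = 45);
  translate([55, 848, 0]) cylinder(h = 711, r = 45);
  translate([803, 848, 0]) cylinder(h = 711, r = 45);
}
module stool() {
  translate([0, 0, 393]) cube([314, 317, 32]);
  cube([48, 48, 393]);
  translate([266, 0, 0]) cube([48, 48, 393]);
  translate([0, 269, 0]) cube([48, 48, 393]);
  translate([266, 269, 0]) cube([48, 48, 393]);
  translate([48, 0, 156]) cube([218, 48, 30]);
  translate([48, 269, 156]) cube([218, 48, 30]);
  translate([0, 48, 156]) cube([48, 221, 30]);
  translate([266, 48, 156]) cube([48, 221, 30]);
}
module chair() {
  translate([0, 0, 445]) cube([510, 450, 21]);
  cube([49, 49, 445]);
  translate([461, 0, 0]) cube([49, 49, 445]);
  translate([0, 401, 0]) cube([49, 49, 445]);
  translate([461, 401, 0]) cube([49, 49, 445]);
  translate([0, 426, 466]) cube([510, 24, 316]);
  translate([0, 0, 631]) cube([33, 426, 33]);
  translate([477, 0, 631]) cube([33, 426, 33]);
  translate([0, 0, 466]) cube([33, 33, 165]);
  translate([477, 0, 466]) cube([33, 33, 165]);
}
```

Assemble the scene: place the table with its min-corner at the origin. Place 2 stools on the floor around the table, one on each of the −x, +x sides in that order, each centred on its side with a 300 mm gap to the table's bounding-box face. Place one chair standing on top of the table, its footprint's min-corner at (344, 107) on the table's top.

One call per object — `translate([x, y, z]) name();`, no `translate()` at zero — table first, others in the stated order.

table();
translate([-614, 293, 0]) stool();
translate([1158, 293, 0]) stool();
translate([344, 107, 760]) chair();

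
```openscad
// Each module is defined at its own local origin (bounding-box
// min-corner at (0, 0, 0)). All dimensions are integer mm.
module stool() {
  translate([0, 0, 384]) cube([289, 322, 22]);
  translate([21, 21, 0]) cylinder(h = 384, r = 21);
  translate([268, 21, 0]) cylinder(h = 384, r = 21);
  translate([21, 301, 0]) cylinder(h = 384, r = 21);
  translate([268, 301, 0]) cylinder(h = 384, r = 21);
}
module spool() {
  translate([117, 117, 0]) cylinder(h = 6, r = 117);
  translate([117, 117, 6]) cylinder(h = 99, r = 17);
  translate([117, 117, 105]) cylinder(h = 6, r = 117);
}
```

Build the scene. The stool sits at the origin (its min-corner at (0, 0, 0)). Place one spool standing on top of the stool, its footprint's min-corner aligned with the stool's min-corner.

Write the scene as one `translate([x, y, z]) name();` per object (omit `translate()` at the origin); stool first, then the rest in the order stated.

stool();
translate([0, 0, 406]) spool();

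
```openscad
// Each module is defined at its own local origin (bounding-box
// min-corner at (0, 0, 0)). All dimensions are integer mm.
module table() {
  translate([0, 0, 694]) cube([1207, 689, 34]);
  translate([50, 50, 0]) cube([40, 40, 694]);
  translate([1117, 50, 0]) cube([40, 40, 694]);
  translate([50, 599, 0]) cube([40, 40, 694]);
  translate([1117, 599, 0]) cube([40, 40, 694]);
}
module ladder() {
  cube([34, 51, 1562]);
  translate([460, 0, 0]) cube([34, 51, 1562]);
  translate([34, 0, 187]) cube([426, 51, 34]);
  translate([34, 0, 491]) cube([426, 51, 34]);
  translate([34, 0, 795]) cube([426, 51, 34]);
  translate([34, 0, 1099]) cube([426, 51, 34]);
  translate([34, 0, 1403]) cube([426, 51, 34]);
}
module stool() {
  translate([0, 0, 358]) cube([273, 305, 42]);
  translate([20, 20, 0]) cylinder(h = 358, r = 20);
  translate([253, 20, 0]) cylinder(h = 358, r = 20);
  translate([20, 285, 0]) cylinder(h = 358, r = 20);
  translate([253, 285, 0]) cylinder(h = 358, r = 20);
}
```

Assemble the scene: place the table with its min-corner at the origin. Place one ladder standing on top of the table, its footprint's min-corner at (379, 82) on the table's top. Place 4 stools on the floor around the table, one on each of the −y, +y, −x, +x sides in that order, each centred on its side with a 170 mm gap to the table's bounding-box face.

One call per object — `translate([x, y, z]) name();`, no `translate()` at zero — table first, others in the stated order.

table();
translate([379, 82, 728]) ladder();
translate([467, -475, 0]) stool();
translate([467, 859, 0]) stool();
translate([-443, 192, 0]) stool();
translate([1377, 192, 0]) stool();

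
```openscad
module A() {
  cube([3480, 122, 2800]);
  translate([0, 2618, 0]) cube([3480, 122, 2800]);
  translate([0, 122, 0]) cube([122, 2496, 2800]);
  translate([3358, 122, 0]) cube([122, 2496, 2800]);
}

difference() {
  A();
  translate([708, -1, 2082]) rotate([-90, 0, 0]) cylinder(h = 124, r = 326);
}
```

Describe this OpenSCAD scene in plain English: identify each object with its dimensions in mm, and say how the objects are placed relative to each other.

A is a box-shaped house frame (walls only): outside footprint 3480×2740 mm, wall height 2800 mm, wall thickness 122 mm. The two y-facing walls run the full x-width; the two x-facing walls fit between the inner faces of the y-facing walls.

The house frame has a circular hole of radius 326 mm through its front wall, centred at (x = 708, z = 2082).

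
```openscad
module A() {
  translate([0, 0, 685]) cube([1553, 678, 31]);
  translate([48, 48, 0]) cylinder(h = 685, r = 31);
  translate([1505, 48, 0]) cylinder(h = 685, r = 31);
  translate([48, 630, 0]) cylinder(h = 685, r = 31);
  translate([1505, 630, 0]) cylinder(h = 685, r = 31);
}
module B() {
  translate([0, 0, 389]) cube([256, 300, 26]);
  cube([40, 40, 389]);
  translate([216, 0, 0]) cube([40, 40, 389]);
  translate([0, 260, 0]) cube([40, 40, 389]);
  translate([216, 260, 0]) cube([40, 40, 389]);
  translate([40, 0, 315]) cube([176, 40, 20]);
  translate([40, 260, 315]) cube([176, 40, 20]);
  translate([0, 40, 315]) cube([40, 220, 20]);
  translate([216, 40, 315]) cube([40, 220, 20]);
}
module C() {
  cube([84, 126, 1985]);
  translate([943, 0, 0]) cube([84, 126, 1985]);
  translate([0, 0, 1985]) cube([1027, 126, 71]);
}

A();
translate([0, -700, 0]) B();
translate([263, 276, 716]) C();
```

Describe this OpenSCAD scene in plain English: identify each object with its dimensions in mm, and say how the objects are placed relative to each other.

A is a rectangular dining table. The top is 1553×678×31 mm with its upper surface at z = 716 mm. It stands on four round legs of 62 mm diameter, each leg's bounding box inset 17 mm from the nearest pair of top edges, running from the floor to the underside of the top.

B is a four-legged stool. The seat is a 256×300×26 mm slab whose top surface is at z = 415 mm; four square legs, each 40×40 mm in cross-section, run from the floor (z = 0) to the underside of the seat, each flush with a corner of the seat. Four stretchers, 40 mm wide and 20 mm tall, connect adjacent legs with their undersides at z = 315 mm, each running between the inner faces of the legs it joins and aligned with the legs' outer faces on the other axis.

C is a door frame. The clear opening is 859 mm wide and 1985 mm high. Two 84 mm wide jambs, 126 mm deep, stand either side of the opening from the floor to the top of the opening. A 71 mm thick head sits across the top of both jambs, spanning the full outside width of the frame.

The stool is on the floor beside the table on its −y side. The door frame is on top of the table, centred.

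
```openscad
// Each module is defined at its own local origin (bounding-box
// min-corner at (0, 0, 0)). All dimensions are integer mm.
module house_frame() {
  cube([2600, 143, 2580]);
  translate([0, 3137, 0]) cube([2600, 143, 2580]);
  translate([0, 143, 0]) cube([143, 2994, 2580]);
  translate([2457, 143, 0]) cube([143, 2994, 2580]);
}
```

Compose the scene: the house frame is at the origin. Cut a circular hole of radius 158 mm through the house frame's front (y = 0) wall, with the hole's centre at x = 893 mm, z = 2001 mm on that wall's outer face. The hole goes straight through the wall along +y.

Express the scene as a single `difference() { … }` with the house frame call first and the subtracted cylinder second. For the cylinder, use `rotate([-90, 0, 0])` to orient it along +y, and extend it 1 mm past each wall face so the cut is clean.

difference() {
  house_frame();
  translate([893, -1, 2001]) rotate([-90, 0, 0]) cylinder(h = 145, r = 158);
}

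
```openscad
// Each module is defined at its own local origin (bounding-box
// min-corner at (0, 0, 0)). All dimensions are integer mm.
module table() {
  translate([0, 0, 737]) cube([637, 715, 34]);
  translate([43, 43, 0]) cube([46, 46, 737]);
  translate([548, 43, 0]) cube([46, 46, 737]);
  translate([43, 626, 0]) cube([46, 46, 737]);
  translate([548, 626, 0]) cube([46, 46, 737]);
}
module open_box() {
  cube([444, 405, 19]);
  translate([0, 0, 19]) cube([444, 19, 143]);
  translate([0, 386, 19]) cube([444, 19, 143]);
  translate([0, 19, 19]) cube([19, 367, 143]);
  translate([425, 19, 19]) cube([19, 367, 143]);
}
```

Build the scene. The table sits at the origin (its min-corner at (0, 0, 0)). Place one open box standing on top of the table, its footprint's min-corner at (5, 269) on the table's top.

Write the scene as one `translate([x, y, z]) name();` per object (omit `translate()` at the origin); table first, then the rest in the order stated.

table();
translate([5, 269, 771]) open_box();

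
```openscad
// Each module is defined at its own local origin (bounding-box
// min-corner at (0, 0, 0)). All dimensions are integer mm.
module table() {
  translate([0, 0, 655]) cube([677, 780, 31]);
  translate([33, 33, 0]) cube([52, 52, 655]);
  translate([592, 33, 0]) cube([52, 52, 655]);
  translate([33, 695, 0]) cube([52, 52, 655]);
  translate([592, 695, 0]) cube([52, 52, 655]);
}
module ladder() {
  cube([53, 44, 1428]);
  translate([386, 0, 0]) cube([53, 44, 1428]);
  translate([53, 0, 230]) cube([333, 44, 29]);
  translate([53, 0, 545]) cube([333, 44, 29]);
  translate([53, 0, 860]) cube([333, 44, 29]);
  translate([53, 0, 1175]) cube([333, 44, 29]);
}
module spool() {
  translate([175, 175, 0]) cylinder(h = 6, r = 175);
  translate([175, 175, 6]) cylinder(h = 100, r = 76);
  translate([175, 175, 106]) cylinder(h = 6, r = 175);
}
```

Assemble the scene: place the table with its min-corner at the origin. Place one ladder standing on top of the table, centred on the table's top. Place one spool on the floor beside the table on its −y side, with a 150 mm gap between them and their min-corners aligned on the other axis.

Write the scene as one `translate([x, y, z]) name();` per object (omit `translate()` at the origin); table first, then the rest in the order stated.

table();
translate([119, 368, 686]) ladder();
translate([0, -500, 0]) spool();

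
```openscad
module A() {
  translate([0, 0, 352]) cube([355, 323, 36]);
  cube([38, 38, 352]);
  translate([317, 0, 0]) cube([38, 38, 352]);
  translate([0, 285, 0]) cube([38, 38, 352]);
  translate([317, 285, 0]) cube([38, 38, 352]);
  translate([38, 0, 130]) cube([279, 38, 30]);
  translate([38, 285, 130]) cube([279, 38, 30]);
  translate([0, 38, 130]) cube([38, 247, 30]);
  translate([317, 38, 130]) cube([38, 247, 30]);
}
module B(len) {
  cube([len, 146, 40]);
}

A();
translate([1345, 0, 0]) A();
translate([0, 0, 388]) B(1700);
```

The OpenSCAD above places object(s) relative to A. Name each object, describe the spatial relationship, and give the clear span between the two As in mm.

Second stool starts at x = 1345; first ends at x = 355; clear span = 1345 − 355 = 990 mm.

A is a stool. B is a beam. A beam spans the tops of two stools. The clear span between the two stools is 990 mm.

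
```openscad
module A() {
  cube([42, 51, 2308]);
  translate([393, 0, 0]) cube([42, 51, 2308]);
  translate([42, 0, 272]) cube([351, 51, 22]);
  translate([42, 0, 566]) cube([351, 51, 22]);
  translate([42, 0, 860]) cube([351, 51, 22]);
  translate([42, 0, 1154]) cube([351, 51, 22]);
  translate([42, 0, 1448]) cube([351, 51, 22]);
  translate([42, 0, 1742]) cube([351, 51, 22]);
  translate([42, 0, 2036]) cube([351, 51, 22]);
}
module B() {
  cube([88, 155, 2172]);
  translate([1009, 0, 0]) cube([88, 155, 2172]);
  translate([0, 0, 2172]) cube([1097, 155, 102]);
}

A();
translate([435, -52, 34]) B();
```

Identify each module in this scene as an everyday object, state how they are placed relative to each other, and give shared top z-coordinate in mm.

Both tops at z = 2308 mm.

A is a ladder. B is a door frame. The door frame is beside the ladder with their tops flush at z = 2308. The shared top z-coordinate is 2308 mm.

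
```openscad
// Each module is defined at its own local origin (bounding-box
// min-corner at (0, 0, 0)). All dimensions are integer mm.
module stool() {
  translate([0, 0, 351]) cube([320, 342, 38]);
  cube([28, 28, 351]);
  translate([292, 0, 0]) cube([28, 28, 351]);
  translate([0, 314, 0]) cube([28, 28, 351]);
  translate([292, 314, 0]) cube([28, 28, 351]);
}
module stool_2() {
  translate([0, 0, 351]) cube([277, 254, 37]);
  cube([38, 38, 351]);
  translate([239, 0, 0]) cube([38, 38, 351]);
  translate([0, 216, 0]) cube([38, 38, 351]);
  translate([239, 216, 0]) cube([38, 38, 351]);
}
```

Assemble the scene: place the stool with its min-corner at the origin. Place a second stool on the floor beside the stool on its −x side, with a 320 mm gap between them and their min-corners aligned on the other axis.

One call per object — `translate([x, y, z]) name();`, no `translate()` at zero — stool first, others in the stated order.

stool();
translate([-597, 0, 0]) stool_2();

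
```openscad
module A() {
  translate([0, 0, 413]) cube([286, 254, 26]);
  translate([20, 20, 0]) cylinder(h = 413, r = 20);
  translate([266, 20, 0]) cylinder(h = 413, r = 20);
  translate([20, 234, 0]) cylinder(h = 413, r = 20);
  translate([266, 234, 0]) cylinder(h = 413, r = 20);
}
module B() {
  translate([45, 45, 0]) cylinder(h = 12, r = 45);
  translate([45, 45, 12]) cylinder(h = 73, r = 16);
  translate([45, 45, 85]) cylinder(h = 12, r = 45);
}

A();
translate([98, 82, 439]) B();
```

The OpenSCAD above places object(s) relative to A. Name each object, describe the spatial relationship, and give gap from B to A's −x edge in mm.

The spool's min-x is at 98; the stool's min-x is 0; gap = 98 mm.

A is a stool. B is a spool. The spool is on top of the stool, centred. The gap from the spool to the stool's −x edge is 98 mm.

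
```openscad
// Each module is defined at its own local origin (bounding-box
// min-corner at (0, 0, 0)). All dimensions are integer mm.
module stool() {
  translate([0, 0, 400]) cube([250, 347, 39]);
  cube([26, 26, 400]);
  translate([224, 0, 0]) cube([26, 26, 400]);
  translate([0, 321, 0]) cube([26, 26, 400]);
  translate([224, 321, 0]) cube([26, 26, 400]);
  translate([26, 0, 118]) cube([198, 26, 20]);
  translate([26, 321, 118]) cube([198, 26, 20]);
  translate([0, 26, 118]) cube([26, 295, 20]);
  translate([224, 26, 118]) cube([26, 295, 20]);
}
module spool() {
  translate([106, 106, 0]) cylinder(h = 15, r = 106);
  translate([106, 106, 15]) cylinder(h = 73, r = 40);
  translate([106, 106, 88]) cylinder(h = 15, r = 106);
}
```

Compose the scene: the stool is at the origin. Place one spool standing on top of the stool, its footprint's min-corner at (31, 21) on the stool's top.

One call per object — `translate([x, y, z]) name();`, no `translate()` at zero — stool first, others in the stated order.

stool();
translate([31, 21, 439]) spool();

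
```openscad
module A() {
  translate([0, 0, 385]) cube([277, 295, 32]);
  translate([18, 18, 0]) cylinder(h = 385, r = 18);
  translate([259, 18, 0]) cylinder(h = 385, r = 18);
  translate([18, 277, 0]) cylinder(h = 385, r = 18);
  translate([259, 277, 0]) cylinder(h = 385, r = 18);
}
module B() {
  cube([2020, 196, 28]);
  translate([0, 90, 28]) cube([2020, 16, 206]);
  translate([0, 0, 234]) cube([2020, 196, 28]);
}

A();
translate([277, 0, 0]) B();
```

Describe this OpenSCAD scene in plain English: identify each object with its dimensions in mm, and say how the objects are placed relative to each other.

A is a four-legged stool. The seat is a 277×295×32 mm slab whose top surface is at z = 417 mm; four round legs, each 36 mm in diameter, run from the floor (z = 0) to the underside of the seat, each leg's axis is inset half a diameter from the nearest pair of seat edges (so the leg's bounding box is flush with the corner).

B is an I-beam lying along x, 2020 mm long. Overall section height 262 mm. Two flanges 196 mm wide (y) and 28 mm thick, one on the floor and one at the top; a web 16 mm thick runs between them, centred on the flange width.

The I-beam is against the stool's +x side, with their −y faces flush.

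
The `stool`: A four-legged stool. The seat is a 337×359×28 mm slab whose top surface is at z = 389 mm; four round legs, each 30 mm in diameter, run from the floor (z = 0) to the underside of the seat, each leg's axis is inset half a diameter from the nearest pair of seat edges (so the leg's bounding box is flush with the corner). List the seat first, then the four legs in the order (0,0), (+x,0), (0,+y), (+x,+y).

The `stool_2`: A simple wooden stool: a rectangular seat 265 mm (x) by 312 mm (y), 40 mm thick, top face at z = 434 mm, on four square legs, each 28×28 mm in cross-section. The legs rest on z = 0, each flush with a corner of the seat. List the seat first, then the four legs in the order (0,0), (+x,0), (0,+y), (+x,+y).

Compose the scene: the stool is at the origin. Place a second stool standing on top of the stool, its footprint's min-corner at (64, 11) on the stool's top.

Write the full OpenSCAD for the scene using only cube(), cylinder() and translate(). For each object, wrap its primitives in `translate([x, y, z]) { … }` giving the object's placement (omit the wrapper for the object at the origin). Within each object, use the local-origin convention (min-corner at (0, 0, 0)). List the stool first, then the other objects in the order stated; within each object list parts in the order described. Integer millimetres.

translate([0, 0, 361]) cube([337, 359, 28]);
translate([15, 15, 0]) cylinder(h = 361, r = 15);
translate([322, 15, 0]) cylinder(h = 361, r = 15);
translate([15, 344, 0]) cylinder(h = 361, r = 15);
translate([322, 344, 0]) cylinder(h = 361, r = 15);
translate([64, 11, 389]) {
  translate([0, 0, 394]) cube([265, 312, 40]);
  cube([28, 28, 394]);
  translate([237, 0, 0]) cube([28, 28, 394]);
  translate([0, 284, 0]) cube([28, 28, 394]);
  translate([237, 284, 0]) cube([28, 28, 394]);
}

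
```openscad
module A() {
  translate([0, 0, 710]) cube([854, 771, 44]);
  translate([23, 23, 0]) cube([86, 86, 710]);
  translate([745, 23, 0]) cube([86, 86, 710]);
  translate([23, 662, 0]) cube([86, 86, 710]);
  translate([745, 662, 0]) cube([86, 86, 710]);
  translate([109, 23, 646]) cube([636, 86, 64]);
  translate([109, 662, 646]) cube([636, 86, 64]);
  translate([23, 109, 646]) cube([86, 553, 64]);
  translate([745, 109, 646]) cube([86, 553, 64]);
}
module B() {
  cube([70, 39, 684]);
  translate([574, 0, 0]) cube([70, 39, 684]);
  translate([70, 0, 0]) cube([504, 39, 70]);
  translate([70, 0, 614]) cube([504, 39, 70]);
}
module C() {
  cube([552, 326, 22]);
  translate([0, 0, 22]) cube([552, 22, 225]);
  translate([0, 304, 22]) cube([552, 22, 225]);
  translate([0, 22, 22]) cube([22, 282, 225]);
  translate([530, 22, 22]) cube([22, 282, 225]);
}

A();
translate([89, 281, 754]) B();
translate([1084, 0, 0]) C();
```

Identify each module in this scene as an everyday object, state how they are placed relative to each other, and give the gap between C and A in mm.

A is a table. B is a picture frame. C is an open box. The picture frame is on top of the table. The open box is on the floor beside the table on its +x side. The gap between the open box and the table is 230 mm.

The open box's nearest face is 230 mm from the table's +x face.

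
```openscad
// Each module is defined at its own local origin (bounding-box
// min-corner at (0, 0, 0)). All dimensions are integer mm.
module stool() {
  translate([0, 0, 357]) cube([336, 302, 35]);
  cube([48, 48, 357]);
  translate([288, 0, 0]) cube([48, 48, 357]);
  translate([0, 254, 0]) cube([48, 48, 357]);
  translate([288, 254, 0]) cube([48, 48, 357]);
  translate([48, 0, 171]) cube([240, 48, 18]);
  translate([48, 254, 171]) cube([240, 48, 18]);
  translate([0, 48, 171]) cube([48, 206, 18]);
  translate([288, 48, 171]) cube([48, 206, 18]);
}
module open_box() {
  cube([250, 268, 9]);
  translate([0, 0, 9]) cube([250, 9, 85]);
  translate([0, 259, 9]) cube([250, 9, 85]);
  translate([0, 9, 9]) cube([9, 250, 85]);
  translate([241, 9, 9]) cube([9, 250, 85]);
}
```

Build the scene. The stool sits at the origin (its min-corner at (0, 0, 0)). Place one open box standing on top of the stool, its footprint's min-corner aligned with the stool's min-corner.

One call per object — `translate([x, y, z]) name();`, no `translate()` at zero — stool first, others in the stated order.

stool();
translate([0, 0, 392]) open_box();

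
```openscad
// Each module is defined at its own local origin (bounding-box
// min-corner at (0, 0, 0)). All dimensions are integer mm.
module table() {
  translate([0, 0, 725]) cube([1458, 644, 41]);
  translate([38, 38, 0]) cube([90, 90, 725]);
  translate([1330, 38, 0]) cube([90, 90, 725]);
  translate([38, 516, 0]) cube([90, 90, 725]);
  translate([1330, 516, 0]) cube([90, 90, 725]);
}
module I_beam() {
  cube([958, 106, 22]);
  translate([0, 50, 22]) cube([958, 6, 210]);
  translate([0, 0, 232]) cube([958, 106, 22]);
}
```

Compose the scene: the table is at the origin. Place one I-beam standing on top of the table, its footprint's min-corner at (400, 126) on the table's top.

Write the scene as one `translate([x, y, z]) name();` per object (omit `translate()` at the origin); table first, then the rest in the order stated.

table();
translate([400, 126, 766]) I_beam();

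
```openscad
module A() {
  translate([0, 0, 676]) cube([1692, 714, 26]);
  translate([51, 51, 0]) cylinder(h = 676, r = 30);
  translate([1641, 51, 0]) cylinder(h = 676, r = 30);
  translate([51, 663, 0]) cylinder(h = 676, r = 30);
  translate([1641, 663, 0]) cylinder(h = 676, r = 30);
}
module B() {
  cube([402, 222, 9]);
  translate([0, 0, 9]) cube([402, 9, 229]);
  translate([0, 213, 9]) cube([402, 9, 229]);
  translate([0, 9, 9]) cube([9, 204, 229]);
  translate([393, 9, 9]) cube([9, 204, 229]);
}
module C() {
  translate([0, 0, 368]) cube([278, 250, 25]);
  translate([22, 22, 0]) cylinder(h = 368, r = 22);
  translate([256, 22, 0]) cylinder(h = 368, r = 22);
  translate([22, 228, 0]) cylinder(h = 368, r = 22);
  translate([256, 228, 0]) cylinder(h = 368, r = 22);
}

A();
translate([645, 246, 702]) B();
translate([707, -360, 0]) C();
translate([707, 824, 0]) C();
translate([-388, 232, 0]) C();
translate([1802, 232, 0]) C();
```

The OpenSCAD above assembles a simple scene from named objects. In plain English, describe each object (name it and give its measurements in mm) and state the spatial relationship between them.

A is a rectangular dining table. The top is 1692×714×26 mm with its upper surface at z = 702 mm. It stands on four round legs of 60 mm diameter, each leg's bounding box inset 21 mm from the nearest pair of top edges, running from the floor to the underside of the top.

B is an open-topped rectangular box: outside dimensions 402×222×238 mm, with a uniform wall and base thickness of 9 mm. The base is a full 402×222 slab on the floor; four walls sit on top of the base. The front and back walls (the −y and +y sides) span the full width; the two side walls fit between them.

C is a four-legged stool. The seat is a 278×250×25 mm slab whose top surface is at z = 393 mm; four round legs, each 44 mm in diameter, run from the floor (z = 0) to the underside of the seat, each leg's axis is inset half a diameter from the nearest pair of seat edges (so the leg's bounding box is flush with the corner).

The open box is on top of the table, centred. Four stools sit around the table at the −y, +y, −x, +x sides.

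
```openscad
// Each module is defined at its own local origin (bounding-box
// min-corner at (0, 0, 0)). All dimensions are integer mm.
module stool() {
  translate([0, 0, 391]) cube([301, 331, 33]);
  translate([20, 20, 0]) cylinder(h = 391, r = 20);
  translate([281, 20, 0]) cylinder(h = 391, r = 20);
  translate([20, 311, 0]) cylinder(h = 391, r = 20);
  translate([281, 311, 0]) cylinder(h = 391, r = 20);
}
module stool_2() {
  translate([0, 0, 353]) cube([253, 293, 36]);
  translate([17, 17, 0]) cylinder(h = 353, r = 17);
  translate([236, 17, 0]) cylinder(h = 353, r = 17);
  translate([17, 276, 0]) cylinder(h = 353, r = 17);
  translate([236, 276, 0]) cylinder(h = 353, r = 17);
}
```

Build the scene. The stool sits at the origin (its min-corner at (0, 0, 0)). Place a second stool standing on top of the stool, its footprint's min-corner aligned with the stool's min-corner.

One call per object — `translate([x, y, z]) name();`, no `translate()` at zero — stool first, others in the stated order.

stool();
translate([0, 0, 424]) stool_2();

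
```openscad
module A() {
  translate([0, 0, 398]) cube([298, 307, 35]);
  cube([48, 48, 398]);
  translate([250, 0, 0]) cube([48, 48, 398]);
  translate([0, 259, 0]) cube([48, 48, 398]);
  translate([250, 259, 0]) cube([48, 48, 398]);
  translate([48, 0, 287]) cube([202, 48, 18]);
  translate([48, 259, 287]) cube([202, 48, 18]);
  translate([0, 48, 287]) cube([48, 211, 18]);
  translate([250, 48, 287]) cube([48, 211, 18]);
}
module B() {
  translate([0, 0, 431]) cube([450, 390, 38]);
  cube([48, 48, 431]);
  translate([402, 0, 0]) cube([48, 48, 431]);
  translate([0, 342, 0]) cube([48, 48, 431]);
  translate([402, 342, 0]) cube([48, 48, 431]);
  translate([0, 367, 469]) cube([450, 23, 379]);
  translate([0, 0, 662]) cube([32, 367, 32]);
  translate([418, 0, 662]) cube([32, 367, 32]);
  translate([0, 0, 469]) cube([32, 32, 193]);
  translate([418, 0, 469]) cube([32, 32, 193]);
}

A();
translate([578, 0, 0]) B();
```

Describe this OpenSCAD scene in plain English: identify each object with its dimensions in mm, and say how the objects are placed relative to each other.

A is a simple wooden stool: a rectangular seat 298 mm (x) by 307 mm (y), 35 mm thick, top face at z = 433 mm, on four square legs, each 48×48 mm in cross-section. The legs rest on z = 0, each flush with a corner of the seat. Four stretchers, 48 mm wide and 18 mm tall, connect adjacent legs with their undersides at z = 287 mm, each running between the inner faces of the legs it joins and aligned with the legs' outer faces on the other axis.

B is a chair. The seat is a 450×390×38 mm slab with its top at z = 469 mm, on four 48×48 mm corner legs (flush with the seat edges, standing on z = 0). A flat backrest 23 mm thick, 379 mm tall, spans the full seat width and rises from the seat top along its +y edge, rear face flush with the rear of the seat. Two armrests of 32×32 mm section run along each side from the seat's front edge to the front of the backrest, top faces 225 mm above the seat top and outer faces flush with the seat's x-edges; a 32×32 mm post under the front of each armrest stands on the seat at the front corner.

The chair is on the floor beside the stool on its +x side.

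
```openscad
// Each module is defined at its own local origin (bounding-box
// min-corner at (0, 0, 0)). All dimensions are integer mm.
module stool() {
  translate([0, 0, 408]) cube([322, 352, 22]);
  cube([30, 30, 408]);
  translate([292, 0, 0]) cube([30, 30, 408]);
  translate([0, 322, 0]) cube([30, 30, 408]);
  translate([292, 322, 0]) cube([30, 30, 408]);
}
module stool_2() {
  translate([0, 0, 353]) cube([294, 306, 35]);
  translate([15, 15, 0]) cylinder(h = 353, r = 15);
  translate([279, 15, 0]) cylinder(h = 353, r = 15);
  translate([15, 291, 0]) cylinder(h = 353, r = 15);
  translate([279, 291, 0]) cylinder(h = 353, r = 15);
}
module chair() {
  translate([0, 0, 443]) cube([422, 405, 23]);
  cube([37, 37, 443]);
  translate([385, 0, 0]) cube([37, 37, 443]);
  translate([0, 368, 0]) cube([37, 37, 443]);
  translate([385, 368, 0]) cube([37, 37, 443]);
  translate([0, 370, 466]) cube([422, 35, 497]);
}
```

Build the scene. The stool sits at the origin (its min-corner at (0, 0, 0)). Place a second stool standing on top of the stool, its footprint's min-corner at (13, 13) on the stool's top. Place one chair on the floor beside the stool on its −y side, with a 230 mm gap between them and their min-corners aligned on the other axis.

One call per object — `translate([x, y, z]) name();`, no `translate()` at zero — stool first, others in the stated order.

stool();
translate([13, 13, 430]) stool_2();
translate([0, -635, 0]) chair();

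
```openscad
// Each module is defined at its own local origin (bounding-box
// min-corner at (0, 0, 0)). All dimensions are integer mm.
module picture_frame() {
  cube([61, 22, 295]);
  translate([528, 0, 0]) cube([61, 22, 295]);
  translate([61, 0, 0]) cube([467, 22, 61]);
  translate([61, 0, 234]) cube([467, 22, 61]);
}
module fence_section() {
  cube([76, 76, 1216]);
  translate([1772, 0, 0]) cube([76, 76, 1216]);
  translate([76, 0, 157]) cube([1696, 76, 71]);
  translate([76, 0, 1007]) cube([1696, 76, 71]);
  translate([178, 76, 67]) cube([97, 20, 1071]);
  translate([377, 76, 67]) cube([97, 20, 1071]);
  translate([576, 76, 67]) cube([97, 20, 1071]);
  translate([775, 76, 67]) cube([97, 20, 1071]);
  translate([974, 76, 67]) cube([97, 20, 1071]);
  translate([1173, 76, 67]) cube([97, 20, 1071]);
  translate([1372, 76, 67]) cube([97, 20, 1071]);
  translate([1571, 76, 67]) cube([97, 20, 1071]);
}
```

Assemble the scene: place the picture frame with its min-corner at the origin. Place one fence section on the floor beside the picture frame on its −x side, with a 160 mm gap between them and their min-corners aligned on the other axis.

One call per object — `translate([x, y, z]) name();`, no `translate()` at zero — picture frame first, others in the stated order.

picture_frame();
translate([-2008, 0, 0]) fence_section();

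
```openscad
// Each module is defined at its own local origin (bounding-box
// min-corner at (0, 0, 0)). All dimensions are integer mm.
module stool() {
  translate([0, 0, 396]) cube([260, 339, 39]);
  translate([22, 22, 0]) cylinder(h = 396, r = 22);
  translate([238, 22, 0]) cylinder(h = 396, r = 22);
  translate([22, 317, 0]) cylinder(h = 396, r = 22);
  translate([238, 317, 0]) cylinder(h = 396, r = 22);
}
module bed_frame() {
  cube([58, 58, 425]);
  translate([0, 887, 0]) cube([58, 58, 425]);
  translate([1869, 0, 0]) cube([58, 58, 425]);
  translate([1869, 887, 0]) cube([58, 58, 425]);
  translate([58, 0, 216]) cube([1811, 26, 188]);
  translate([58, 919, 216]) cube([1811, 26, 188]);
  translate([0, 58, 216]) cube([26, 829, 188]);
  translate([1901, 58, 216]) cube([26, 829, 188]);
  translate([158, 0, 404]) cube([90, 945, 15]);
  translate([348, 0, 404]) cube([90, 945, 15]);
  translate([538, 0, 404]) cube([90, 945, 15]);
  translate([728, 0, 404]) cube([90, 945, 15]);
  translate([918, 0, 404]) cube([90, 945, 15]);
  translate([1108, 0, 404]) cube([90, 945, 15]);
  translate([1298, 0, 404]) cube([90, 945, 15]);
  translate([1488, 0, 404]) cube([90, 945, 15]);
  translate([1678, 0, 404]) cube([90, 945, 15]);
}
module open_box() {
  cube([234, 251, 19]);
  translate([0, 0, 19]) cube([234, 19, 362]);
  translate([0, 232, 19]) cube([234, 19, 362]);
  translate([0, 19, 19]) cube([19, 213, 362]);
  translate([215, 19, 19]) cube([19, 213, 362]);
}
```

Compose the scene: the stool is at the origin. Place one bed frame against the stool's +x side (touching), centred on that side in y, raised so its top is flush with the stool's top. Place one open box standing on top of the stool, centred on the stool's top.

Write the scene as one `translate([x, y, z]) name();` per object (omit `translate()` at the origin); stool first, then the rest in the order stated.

stool();
translate([260, -303, 10]) bed_frame();
translate([13, 44, 435]) open_box();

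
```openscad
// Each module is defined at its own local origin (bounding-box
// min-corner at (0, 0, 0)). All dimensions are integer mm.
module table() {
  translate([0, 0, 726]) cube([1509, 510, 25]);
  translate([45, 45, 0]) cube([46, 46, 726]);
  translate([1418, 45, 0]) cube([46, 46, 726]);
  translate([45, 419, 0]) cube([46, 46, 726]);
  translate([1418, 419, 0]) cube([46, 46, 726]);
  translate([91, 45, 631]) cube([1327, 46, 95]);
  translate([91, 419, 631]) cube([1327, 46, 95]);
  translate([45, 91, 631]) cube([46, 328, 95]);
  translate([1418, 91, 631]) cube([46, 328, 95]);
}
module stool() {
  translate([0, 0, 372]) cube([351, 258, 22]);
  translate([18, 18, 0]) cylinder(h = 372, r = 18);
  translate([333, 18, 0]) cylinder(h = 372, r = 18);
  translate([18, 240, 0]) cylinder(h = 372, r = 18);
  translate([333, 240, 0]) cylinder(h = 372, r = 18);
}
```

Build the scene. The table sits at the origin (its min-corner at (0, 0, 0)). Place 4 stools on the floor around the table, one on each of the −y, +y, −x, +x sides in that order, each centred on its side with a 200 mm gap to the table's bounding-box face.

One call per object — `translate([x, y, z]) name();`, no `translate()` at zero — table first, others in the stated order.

table();
translate([579, -458, 0]) stool();
translate([579, 710, 0]) stool();
translate([-551, 126, 0]) stool();
translate([1709, 126, 0]) stool();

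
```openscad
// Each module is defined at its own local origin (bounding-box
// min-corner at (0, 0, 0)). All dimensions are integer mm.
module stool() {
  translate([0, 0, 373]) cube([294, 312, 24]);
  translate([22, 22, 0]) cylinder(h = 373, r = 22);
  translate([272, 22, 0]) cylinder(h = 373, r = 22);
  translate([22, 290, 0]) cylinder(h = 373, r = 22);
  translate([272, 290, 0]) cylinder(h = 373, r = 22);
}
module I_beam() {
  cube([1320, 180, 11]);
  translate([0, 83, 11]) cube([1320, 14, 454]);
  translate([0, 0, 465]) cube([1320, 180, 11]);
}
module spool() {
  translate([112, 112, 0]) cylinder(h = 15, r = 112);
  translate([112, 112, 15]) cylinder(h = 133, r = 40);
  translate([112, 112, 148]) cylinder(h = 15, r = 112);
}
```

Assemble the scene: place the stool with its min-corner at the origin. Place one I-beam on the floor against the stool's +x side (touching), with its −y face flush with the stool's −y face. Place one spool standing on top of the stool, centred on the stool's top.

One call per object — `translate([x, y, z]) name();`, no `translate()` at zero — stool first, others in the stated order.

stool();
translate([294, 0, 0]) I_beam();
translate([35, 44, 397]) spool();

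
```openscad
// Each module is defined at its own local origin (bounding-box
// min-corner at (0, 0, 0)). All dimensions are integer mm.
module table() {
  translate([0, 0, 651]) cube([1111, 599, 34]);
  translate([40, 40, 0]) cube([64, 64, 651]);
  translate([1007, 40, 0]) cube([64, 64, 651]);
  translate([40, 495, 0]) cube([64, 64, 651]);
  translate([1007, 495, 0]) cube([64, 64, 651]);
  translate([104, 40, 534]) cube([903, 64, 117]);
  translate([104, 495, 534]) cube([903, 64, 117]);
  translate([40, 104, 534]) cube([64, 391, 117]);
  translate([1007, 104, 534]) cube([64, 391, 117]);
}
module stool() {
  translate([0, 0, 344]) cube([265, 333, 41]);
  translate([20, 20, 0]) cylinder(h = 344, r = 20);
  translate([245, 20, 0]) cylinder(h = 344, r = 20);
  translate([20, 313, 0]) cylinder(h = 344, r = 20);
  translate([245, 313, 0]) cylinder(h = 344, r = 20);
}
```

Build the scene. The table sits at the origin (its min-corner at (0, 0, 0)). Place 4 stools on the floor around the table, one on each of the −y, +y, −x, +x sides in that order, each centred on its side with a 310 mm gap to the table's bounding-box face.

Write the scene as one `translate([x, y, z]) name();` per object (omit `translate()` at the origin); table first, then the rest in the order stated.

table();
translate([423, -643, 0]) stool();
translate([423, 909, 0]) stool();
translate([-575, 133, 0]) stool();
translate([1421, 133, 0]) stool();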